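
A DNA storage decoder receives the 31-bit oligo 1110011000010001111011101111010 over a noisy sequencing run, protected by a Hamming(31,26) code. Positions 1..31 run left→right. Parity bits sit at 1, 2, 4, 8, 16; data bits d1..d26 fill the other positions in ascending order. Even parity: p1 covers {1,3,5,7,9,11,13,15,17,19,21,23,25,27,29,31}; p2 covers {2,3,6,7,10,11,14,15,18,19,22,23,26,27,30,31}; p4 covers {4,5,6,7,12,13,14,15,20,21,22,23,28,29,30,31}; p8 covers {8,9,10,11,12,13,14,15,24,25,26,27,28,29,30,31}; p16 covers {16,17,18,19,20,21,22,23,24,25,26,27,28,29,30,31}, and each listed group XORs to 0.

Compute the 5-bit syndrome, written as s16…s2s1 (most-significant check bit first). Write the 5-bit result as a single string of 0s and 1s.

00011

s1 (pos 1,3,5,7,9,11,13,15,17,19,21,23,25,27,29,31): 1⊕1⊕0⊕1⊕0⊕0⊕0⊕0⊕1⊕1⊕1⊕1⊕1⊕1⊕0⊕0 = 1
s2 (pos 2,3,6,7,10,11,14,15,18,19,22,23,26,27,30,31): 1⊕1⊕1⊕1⊕0⊕0⊕0⊕0⊕1⊕1⊕1⊕1⊕1⊕1⊕1⊕0 = 1
s4 (pos 4,5,6,7,12,13,14,15,20,21,22,23,28,29,30,31): 0⊕0⊕1⊕1⊕1⊕0⊕0⊕0⊕0⊕1⊕1⊕1⊕1⊕0⊕1⊕0 = 0
s8 (pos 8,9,10,11,12,13,14,15,24,25,26,27,28,29,30,31): 0⊕0⊕0⊕0⊕1⊕0⊕0⊕0⊕0⊕1⊕1⊕1⊕1⊕0⊕1⊕0 = 0
s16 (pos 16,17,18,19,20,21,22,23,24,25,26,27,28,29,30,31): 1⊕1⊕1⊕1⊕0⊕1⊕1⊕1⊕0⊕1⊕1⊕1⊕1⊕0⊕1⊕0 = 0
Syndrome s16…s1 = 00011 → error at position 3.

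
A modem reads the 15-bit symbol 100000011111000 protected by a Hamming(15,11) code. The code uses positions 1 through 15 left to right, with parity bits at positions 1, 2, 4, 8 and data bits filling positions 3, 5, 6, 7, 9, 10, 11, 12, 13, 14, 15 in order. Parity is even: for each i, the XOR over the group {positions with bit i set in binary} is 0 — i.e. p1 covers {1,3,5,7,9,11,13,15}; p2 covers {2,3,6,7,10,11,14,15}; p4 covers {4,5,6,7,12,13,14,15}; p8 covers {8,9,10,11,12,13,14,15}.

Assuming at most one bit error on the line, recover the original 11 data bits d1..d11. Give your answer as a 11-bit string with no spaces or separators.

00001111100

s1 (pos 1,3,5,7,9,11,13,15): 1⊕0⊕0⊕0⊕1⊕1⊕0⊕0 = 1
s2 (pos 2,3,6,7,10,11,14,15): 0⊕0⊕0⊕0⊕1⊕1⊕0⊕0 = 0
s4 (pos 4,5,6,7,12,13,14,15): 0⊕0⊕0⊕0⊕1⊕0⊕0⊕0 = 1
s8 (pos 8,9,10,11,12,13,14,15): 1⊕1⊕1⊕1⊕1⊕0⊕0⊕0 = 1
Syndrome s8…s1 = 1101 → error at position 13.
Flip position 13: 100000011111000 → 100000011111100
Read data bits from positions 3,5,6,7,9,10,11,12,13,14,15: 00001111100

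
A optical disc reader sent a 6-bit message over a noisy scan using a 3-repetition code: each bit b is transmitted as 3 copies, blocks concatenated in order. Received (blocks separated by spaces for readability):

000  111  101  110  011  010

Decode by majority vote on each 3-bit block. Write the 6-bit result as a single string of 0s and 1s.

011110

Block 1 (000): 0 ones → 0
Block 2 (111): 3 ones → 1
Block 3 (101): 2 ones → 1
Block 4 (110): 2 ones → 1
Block 5 (011): 2 ones → 1
Block 6 (010): 1 one → 0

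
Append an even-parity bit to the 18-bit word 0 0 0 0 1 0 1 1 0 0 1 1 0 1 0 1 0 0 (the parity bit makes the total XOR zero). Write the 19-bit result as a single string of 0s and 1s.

0000101100110101001

XOR of the 18 data bits: 0⊕0⊕0⊕0⊕1⊕0⊕1⊕1⊕0⊕0⊕1⊕1⊕0⊕1⊕0⊕1⊕0⊕0 = 1
Parity bit = 1 (so all 19 bits XOR to 0).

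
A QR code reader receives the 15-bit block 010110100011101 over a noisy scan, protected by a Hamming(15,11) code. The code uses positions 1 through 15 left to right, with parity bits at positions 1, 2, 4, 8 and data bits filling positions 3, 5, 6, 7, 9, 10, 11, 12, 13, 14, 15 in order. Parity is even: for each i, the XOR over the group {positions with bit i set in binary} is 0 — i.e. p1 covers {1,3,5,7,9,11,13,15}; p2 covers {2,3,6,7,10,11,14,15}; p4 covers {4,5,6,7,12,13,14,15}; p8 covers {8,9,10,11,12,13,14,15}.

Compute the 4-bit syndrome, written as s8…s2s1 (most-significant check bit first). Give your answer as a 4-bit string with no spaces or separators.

0001

s1 (pos 1,3,5,7,9,11,13,15): 0⊕0⊕1⊕1⊕0⊕1⊕1⊕1 = 1
s2 (pos 2,3,6,7,10,11,14,15): 1⊕0⊕0⊕1⊕0⊕1⊕0⊕1 = 0
s4 (pos 4,5,6,7,12,13,14,15): 1⊕1⊕0⊕1⊕1⊕1⊕0⊕1 = 0
s8 (pos 8,9,10,11,12,13,14,15): 0⊕0⊕0⊕1⊕1⊕1⊕0⊕1 = 0
Syndrome s8…s1 = 0001 → error at position 1.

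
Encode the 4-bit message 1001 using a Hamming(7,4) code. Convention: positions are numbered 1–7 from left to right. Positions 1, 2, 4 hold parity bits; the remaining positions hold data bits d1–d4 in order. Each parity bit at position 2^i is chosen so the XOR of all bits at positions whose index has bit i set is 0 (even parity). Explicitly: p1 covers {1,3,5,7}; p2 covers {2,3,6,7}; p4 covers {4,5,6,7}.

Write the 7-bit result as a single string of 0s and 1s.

0011001

Place data at non-parity positions: p1 p2 1 p4 0 0 1
p1 (pos 1,3,5,7): XOR of data positions = 1⊕0⊕1 = 0
p2 (pos 2,3,6,7): XOR of data positions = 1⊕0⊕1 = 0
p4 (pos 4,5,6,7): XOR of data positions = 0⊕0⊕1 = 1
Codeword: 0011001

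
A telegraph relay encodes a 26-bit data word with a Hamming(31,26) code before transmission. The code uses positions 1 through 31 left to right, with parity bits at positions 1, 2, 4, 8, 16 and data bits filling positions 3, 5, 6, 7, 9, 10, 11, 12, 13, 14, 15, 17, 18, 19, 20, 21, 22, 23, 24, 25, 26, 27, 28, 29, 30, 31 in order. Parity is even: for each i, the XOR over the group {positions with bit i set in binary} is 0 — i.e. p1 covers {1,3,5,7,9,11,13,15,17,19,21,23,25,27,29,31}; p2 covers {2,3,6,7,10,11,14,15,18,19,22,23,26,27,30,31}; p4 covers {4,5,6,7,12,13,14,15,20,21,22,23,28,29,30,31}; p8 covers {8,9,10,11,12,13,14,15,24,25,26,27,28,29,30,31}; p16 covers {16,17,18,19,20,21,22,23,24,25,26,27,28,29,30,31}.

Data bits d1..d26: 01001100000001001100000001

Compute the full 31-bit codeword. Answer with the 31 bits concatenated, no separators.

1100100111000000001001100000001

Place data at non-parity positions: p1 p2 0 p4 1 0 0 p8 1 1 0 0 0 0 0 p16 0 0 1 0 0 1 1 0 0 0 0 0 0 0 1
p1 (pos 1,3,5,7,9,11,13,15,17,19,21,23,25,27,29,31): XOR of data positions = 0⊕1⊕0⊕1⊕0⊕0⊕0⊕0⊕1⊕0⊕1⊕0⊕0⊕0⊕1 = 1
p2 (pos 2,3,6,7,10,11,14,15,18,19,22,23,26,27,30,31): XOR of data positions = 0⊕0⊕0⊕1⊕0⊕0⊕0⊕0⊕1⊕1⊕1⊕0⊕0⊕0⊕1 = 1
p4 (pos 4,5,6,7,12,13,14,15,20,21,22,23,28,29,30,31): XOR of data positions = 1⊕0⊕0⊕0⊕0⊕0⊕0⊕0⊕0⊕1⊕1⊕0⊕0⊕0⊕1 = 0
p8 (pos 8,9,10,11,12,13,14,15,24,25,26,27,28,29,30,31): XOR of data positions = 1⊕1⊕0⊕0⊕0⊕0⊕0⊕0⊕0⊕0⊕0⊕0⊕0⊕0⊕1 = 1
p16 (pos 16,17,18,19,20,21,22,23,24,25,26,27,28,29,30,31): XOR of data positions = 0⊕0⊕1⊕0⊕0⊕1⊕1⊕0⊕0⊕0⊕0⊕0⊕0⊕0⊕1 = 0
Codeword: 1100100111000000001001100000001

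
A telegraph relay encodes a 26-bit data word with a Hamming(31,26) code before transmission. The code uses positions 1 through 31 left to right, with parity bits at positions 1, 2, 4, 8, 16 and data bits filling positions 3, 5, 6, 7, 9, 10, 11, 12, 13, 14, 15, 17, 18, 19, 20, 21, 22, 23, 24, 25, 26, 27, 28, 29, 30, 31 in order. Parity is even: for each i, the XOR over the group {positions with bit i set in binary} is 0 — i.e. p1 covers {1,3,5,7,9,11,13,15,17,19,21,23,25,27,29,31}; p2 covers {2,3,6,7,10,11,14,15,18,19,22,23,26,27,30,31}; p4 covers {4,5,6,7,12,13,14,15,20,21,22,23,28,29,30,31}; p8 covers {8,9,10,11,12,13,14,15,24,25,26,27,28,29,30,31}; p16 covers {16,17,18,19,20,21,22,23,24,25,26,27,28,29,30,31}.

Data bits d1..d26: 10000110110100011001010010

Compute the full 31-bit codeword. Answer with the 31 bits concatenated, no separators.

Place data at non-parity positions: p1 p2 1 p4 0 0 0 p8 0 1 1 0 1 1 0 p16 1 0 0 0 1 1 0 0 1 0 1 0 0 1 0
p1 (pos 1,3,5,7,9,11,13,15,17,19,21,23,25,27,29,31): XOR of data positions = 1⊕0⊕0⊕0⊕1⊕1⊕0⊕1⊕0⊕1⊕0⊕1⊕1⊕0⊕0 = 1
p2 (pos 2,3,6,7,10,11,14,15,18,19,22,23,26,27,30,31): XOR of data positions = 1⊕0⊕0⊕1⊕1⊕1⊕0⊕0⊕0⊕1⊕0⊕0⊕1⊕1⊕0 = 1
p4 (pos 4,5,6,7,12,13,14,15,20,21,22,23,28,29,30,31): XOR of data positions = 0⊕0⊕0⊕0⊕1⊕1⊕0⊕0⊕1⊕1⊕0⊕0⊕0⊕1⊕0 = 1
p8 (pos 8,9,10,11,12,13,14,15,24,25,26,27,28,29,30,31): XOR of data positions = 0⊕1⊕1⊕0⊕1⊕1⊕0⊕0⊕1⊕0⊕1⊕0⊕0⊕1⊕0 = 1
p16 (pos 16,17,18,19,20,21,22,23,24,25,26,27,28,29,30,31): XOR of data positions = 1⊕0⊕0⊕0⊕1⊕1⊕0⊕0⊕1⊕0⊕1⊕0⊕0⊕1⊕0 = 0
Codeword: 1111000101101100100011001010010

1111000101101100100011001010010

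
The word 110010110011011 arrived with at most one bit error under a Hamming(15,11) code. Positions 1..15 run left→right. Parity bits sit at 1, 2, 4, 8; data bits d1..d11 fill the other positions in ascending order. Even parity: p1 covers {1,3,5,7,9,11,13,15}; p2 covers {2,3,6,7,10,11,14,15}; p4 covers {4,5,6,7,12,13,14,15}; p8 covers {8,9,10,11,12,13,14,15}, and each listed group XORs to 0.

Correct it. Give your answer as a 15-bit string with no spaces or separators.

s1 (pos 1,3,5,7,9,11,13,15): 1⊕0⊕1⊕1⊕0⊕1⊕0⊕1 = 1
s2 (pos 2,3,6,7,10,11,14,15): 1⊕0⊕0⊕1⊕0⊕1⊕1⊕1 = 1
s4 (pos 4,5,6,7,12,13,14,15): 0⊕1⊕0⊕1⊕1⊕0⊕1⊕1 = 1
s8 (pos 8,9,10,11,12,13,14,15): 1⊕0⊕0⊕1⊕1⊕0⊕1⊕1 = 1
Syndrome s8…s1 = 1111 → error at position 15.
Flip position 15: 110010110011011 → 110010110011010

110010110011010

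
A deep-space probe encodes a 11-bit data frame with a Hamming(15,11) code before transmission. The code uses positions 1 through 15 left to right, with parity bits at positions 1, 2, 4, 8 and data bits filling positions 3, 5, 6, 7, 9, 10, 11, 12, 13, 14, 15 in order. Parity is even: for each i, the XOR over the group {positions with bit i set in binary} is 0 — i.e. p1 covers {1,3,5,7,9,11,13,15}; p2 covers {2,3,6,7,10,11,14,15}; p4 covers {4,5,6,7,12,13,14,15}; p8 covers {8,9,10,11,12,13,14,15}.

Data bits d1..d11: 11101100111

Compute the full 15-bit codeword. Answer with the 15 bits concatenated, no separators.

Place data at non-parity positions: p1 p2 1 p4 1 1 0 p8 1 1 0 0 1 1 1
p1 (pos 1,3,5,7,9,11,13,15): XOR of data positions = 1⊕1⊕0⊕1⊕0⊕1⊕1 = 1
p2 (pos 2,3,6,7,10,11,14,15): XOR of data positions = 1⊕1⊕0⊕1⊕0⊕1⊕1 = 1
p4 (pos 4,5,6,7,12,13,14,15): XOR of data positions = 1⊕1⊕0⊕0⊕1⊕1⊕1 = 1
p8 (pos 8,9,10,11,12,13,14,15): XOR of data positions = 1⊕1⊕0⊕0⊕1⊕1⊕1 = 1
Codeword: 111111011100111

111111011100111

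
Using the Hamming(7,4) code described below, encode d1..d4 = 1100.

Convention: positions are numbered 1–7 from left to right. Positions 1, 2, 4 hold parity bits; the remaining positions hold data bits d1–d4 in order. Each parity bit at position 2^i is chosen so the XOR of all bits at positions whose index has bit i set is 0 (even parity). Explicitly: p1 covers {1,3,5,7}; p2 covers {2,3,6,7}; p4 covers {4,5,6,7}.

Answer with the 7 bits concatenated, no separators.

0111100

Place data at non-parity positions: p1 p2 1 p4 1 0 0
p1 (pos 1,3,5,7): XOR of data positions = 1⊕1⊕0 = 0
p2 (pos 2,3,6,7): XOR of data positions = 1⊕0⊕0 = 1
p4 (pos 4,5,6,7): XOR of data positions = 1⊕0⊕0 = 1
Codeword: 0111100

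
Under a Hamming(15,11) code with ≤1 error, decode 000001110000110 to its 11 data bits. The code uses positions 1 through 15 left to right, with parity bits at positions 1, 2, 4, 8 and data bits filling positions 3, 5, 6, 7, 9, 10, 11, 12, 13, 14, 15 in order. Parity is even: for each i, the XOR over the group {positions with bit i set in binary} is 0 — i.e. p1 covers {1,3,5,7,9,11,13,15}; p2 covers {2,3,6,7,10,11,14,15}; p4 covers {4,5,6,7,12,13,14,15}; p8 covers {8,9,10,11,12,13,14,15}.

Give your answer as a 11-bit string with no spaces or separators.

00110100110

s1 (pos 1,3,5,7,9,11,13,15): 0⊕0⊕0⊕1⊕0⊕0⊕1⊕0 = 0
s2 (pos 2,3,6,7,10,11,14,15): 0⊕0⊕1⊕1⊕0⊕0⊕1⊕0 = 1
s4 (pos 4,5,6,7,12,13,14,15): 0⊕0⊕1⊕1⊕0⊕1⊕1⊕0 = 0
s8 (pos 8,9,10,11,12,13,14,15): 1⊕0⊕0⊕0⊕0⊕1⊕1⊕0 = 1
Syndrome s8…s1 = 1010 → error at position 10.
Flip position 10: 000001110000110 → 000001110100110
Read data bits from positions 3,5,6,7,9,10,11,12,13,14,15: 00110100110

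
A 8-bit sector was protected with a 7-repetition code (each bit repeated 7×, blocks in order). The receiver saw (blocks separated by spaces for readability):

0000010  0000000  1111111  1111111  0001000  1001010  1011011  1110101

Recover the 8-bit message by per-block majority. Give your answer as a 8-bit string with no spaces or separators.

00110011

Block 1 (0000010): 1 one → 0
Block 2 (0000000): 0 ones → 0
Block 3 (1111111): 7 ones → 1
Block 4 (1111111): 7 ones → 1
Block 5 (0001000): 1 one → 0
Block 6 (1001010): 3 ones → 0
Block 7 (1011011): 5 ones → 1
Block 8 (1110101): 5 ones → 1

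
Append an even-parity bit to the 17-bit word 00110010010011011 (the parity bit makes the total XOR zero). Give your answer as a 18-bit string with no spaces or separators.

001100100100110110

XOR of the 17 data bits: 0⊕0⊕1⊕1⊕0⊕0⊕1⊕0⊕0⊕1⊕0⊕0⊕1⊕1⊕0⊕1⊕1 = 0
Parity bit = 0 (so all 18 bits XOR to 0).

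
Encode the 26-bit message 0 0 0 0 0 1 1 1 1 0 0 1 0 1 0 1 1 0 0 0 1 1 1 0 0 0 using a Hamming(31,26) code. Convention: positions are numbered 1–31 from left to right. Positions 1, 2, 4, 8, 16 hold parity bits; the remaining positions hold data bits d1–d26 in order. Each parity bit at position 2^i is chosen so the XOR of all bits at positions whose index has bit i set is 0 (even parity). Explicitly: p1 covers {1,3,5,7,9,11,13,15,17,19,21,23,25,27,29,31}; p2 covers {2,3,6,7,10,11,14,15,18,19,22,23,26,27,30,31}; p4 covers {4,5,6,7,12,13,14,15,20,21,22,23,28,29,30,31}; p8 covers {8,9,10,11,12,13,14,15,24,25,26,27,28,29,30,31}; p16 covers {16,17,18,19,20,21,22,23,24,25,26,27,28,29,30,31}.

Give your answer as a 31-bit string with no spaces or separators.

0001000101111001101011000111000

Place data at non-parity positions: p1 p2 0 p4 0 0 0 p8 0 1 1 1 1 0 0 p16 1 0 1 0 1 1 0 0 0 1 1 1 0 0 0
p1 (pos 1,3,5,7,9,11,13,15,17,19,21,23,25,27,29,31): XOR of data positions = 0⊕0⊕0⊕0⊕1⊕1⊕0⊕1⊕1⊕1⊕0⊕0⊕1⊕0⊕0 = 0
p2 (pos 2,3,6,7,10,11,14,15,18,19,22,23,26,27,30,31): XOR of data positions = 0⊕0⊕0⊕1⊕1⊕0⊕0⊕0⊕1⊕1⊕0⊕1⊕1⊕0⊕0 = 0
p4 (pos 4,5,6,7,12,13,14,15,20,21,22,23,28,29,30,31): XOR of data positions = 0⊕0⊕0⊕1⊕1⊕0⊕0⊕0⊕1⊕1⊕0⊕1⊕0⊕0⊕0 = 1
p8 (pos 8,9,10,11,12,13,14,15,24,25,26,27,28,29,30,31): XOR of data positions = 0⊕1⊕1⊕1⊕1⊕0⊕0⊕0⊕0⊕1⊕1⊕1⊕0⊕0⊕0 = 1
p16 (pos 16,17,18,19,20,21,22,23,24,25,26,27,28,29,30,31): XOR of data positions = 1⊕0⊕1⊕0⊕1⊕1⊕0⊕0⊕0⊕1⊕1⊕1⊕0⊕0⊕0 = 1
Codeword: 0001000101111001101011000111000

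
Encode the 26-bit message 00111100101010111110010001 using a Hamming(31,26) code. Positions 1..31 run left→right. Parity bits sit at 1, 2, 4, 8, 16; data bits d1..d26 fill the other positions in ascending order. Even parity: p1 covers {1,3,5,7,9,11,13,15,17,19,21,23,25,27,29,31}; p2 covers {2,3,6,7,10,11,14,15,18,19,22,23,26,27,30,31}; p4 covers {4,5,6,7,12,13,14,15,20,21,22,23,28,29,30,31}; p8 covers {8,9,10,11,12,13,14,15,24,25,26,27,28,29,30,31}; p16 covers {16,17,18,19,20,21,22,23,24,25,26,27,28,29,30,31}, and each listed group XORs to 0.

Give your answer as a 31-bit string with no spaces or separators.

Place data at non-parity positions: p1 p2 0 p4 0 1 1 p8 1 1 0 0 1 0 1 p16 0 1 0 1 1 1 1 1 0 0 1 0 0 0 1
p1 (pos 1,3,5,7,9,11,13,15,17,19,21,23,25,27,29,31): XOR of data positions = 0⊕0⊕1⊕1⊕0⊕1⊕1⊕0⊕0⊕1⊕1⊕0⊕1⊕0⊕1 = 0
p2 (pos 2,3,6,7,10,11,14,15,18,19,22,23,26,27,30,31): XOR of data positions = 0⊕1⊕1⊕1⊕0⊕0⊕1⊕1⊕0⊕1⊕1⊕0⊕1⊕0⊕1 = 1
p4 (pos 4,5,6,7,12,13,14,15,20,21,22,23,28,29,30,31): XOR of data positions = 0⊕1⊕1⊕0⊕1⊕0⊕1⊕1⊕1⊕1⊕1⊕0⊕0⊕0⊕1 = 1
p8 (pos 8,9,10,11,12,13,14,15,24,25,26,27,28,29,30,31): XOR of data positions = 1⊕1⊕0⊕0⊕1⊕0⊕1⊕1⊕0⊕0⊕1⊕0⊕0⊕0⊕1 = 1
p16 (pos 16,17,18,19,20,21,22,23,24,25,26,27,28,29,30,31): XOR of data positions = 0⊕1⊕0⊕1⊕1⊕1⊕1⊕1⊕0⊕0⊕1⊕0⊕0⊕0⊕1 = 0
Codeword: 0101011111001010010111110010001

0101011111001010010111110010001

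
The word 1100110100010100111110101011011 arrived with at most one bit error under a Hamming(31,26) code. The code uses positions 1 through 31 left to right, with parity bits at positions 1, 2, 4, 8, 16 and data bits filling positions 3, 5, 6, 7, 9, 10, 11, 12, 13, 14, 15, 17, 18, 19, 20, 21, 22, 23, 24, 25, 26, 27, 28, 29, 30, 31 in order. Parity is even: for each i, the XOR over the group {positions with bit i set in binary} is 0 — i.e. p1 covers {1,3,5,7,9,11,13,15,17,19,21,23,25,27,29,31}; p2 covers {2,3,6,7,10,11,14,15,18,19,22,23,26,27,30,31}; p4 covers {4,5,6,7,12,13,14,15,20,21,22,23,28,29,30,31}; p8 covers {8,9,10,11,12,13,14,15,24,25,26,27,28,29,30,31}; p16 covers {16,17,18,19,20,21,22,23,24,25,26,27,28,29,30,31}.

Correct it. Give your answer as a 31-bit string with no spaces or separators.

s1 (pos 1,3,5,7,9,11,13,15,17,19,21,23,25,27,29,31): 1⊕0⊕1⊕0⊕0⊕0⊕0⊕0⊕1⊕1⊕1⊕1⊕1⊕1⊕0⊕1 = 1
s2 (pos 2,3,6,7,10,11,14,15,18,19,22,23,26,27,30,31): 1⊕0⊕1⊕0⊕0⊕0⊕1⊕0⊕1⊕1⊕0⊕1⊕0⊕1⊕1⊕1 = 1
s4 (pos 4,5,6,7,12,13,14,15,20,21,22,23,28,29,30,31): 0⊕1⊕1⊕0⊕1⊕0⊕1⊕0⊕1⊕1⊕0⊕1⊕1⊕0⊕1⊕1 = 0
s8 (pos 8,9,10,11,12,13,14,15,24,25,26,27,28,29,30,31): 1⊕0⊕0⊕0⊕1⊕0⊕1⊕0⊕0⊕1⊕0⊕1⊕1⊕0⊕1⊕1 = 0
s16 (pos 16,17,18,19,20,21,22,23,24,25,26,27,28,29,30,31): 0⊕1⊕1⊕1⊕1⊕1⊕0⊕1⊕0⊕1⊕0⊕1⊕1⊕0⊕1⊕1 = 1
Syndrome s16…s1 = 10011 → error at position 19.
Flip position 19: 1100110100010100111110101011011 → 1100110100010100110110101011011

1100110100010100110110101011011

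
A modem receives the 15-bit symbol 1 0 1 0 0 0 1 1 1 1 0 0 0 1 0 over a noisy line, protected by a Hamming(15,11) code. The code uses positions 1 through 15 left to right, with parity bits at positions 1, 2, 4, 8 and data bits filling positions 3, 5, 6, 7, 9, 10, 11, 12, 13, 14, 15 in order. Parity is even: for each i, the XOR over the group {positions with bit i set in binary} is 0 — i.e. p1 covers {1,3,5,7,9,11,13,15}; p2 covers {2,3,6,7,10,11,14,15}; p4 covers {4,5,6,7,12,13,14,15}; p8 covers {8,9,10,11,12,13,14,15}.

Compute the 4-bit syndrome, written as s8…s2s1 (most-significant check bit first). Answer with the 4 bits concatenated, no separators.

0000

s1 (pos 1,3,5,7,9,11,13,15): 1⊕1⊕0⊕1⊕1⊕0⊕0⊕0 = 0
s2 (pos 2,3,6,7,10,11,14,15): 0⊕1⊕0⊕1⊕1⊕0⊕1⊕0 = 0
s4 (pos 4,5,6,7,12,13,14,15): 0⊕0⊕0⊕1⊕0⊕0⊕1⊕0 = 0
s8 (pos 8,9,10,11,12,13,14,15): 1⊕1⊕1⊕0⊕0⊕0⊕1⊕0 = 0
Syndrome s8…s1 = 0000 → no error.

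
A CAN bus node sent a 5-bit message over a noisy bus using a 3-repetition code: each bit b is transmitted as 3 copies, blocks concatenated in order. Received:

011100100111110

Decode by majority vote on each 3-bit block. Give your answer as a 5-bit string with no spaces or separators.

10011

Block 1 (011): 2 ones → 1
Block 2 (100): 1 one → 0
Block 3 (100): 1 one → 0
Block 4 (111): 3 ones → 1
Block 5 (110): 2 ones → 1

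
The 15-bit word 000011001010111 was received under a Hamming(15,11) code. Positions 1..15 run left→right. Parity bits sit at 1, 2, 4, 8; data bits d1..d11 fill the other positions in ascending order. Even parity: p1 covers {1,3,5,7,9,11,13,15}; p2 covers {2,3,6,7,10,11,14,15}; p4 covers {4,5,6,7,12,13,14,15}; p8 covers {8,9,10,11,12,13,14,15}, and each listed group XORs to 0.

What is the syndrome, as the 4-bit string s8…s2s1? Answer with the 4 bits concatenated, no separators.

s1 (pos 1,3,5,7,9,11,13,15): 0⊕0⊕1⊕0⊕1⊕1⊕1⊕1 = 1
s2 (pos 2,3,6,7,10,11,14,15): 0⊕0⊕1⊕0⊕0⊕1⊕1⊕1 = 0
s4 (pos 4,5,6,7,12,13,14,15): 0⊕1⊕1⊕0⊕0⊕1⊕1⊕1 = 1
s8 (pos 8,9,10,11,12,13,14,15): 0⊕1⊕0⊕1⊕0⊕1⊕1⊕1 = 1
Syndrome s8…s1 = 1101 → error at position 13.

1101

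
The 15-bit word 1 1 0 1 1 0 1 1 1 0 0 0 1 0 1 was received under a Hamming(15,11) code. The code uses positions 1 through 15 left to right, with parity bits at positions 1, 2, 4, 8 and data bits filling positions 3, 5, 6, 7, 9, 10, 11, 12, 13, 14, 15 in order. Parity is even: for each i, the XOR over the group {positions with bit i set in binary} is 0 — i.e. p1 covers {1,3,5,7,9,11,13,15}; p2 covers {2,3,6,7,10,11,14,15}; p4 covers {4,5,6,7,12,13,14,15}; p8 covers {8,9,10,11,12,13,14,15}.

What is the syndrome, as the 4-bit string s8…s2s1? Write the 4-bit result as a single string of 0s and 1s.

0110

s1 (pos 1,3,5,7,9,11,13,15): 1⊕0⊕1⊕1⊕1⊕0⊕1⊕1 = 0
s2 (pos 2,3,6,7,10,11,14,15): 1⊕0⊕0⊕1⊕0⊕0⊕0⊕1 = 1
s4 (pos 4,5,6,7,12,13,14,15): 1⊕1⊕0⊕1⊕0⊕1⊕0⊕1 = 1
s8 (pos 8,9,10,11,12,13,14,15): 1⊕1⊕0⊕0⊕0⊕1⊕0⊕1 = 0
Syndrome s8…s1 = 0110 → error at position 6.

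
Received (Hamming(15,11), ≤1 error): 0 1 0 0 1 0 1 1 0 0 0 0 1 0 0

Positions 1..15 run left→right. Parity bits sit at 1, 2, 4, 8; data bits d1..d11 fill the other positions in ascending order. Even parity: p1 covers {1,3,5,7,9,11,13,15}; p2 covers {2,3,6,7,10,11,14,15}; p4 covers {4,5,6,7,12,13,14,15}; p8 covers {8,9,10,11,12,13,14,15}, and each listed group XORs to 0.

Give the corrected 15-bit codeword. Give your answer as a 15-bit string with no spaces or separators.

010000110000100

s1 (pos 1,3,5,7,9,11,13,15): 0⊕0⊕1⊕1⊕0⊕0⊕1⊕0 = 1
s2 (pos 2,3,6,7,10,11,14,15): 1⊕0⊕0⊕1⊕0⊕0⊕0⊕0 = 0
s4 (pos 4,5,6,7,12,13,14,15): 0⊕1⊕0⊕1⊕0⊕1⊕0⊕0 = 1
s8 (pos 8,9,10,11,12,13,14,15): 1⊕0⊕0⊕0⊕0⊕1⊕0⊕0 = 0
Syndrome s8…s1 = 0101 → error at position 5.
Flip position 5: 010010110000100 → 010000110000100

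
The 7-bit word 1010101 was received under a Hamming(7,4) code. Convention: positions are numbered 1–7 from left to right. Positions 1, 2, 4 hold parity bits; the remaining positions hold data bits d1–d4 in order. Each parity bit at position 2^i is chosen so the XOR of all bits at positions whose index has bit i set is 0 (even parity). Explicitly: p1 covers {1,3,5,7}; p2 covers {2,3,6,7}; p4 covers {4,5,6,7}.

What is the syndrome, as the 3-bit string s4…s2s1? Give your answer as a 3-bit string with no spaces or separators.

000

s1 (pos 1,3,5,7): 1⊕1⊕1⊕1 = 0
s2 (pos 2,3,6,7): 0⊕1⊕0⊕1 = 0
s4 (pos 4,5,6,7): 0⊕1⊕0⊕1 = 0
Syndrome s4…s1 = 000 → no error.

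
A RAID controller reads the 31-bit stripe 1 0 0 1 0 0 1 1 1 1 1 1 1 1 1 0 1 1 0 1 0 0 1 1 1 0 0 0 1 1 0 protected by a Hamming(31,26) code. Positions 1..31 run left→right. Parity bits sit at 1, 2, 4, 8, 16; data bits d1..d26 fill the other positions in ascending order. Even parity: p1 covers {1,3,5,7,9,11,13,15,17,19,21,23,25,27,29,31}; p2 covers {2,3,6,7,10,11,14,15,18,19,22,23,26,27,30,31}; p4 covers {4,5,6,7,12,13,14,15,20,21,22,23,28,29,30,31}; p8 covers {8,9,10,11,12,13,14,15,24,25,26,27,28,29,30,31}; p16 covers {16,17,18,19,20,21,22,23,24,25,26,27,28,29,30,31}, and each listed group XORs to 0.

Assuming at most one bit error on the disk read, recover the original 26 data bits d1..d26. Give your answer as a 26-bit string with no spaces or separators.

s1 (pos 1,3,5,7,9,11,13,15,17,19,21,23,25,27,29,31): 1⊕0⊕0⊕1⊕1⊕1⊕1⊕1⊕1⊕0⊕0⊕1⊕1⊕0⊕1⊕0 = 0
s2 (pos 2,3,6,7,10,11,14,15,18,19,22,23,26,27,30,31): 0⊕0⊕0⊕1⊕1⊕1⊕1⊕1⊕1⊕0⊕0⊕1⊕0⊕0⊕1⊕0 = 0
s4 (pos 4,5,6,7,12,13,14,15,20,21,22,23,28,29,30,31): 1⊕0⊕0⊕1⊕1⊕1⊕1⊕1⊕1⊕0⊕0⊕1⊕0⊕1⊕1⊕0 = 0
s8 (pos 8,9,10,11,12,13,14,15,24,25,26,27,28,29,30,31): 1⊕1⊕1⊕1⊕1⊕1⊕1⊕1⊕1⊕1⊕0⊕0⊕0⊕1⊕1⊕0 = 0
s16 (pos 16,17,18,19,20,21,22,23,24,25,26,27,28,29,30,31): 0⊕1⊕1⊕0⊕1⊕0⊕0⊕1⊕1⊕1⊕0⊕0⊕0⊕1⊕1⊕0 = 0
Syndrome s16…s1 = 00000 → no error.
Read data bits from positions 3,5,6,7,9,10,11,12,13,14,15,17,18,19,20,21,22,23,24,25,26,27,28,29,30,31: 00011111111110100111000110

00011111111110100111000110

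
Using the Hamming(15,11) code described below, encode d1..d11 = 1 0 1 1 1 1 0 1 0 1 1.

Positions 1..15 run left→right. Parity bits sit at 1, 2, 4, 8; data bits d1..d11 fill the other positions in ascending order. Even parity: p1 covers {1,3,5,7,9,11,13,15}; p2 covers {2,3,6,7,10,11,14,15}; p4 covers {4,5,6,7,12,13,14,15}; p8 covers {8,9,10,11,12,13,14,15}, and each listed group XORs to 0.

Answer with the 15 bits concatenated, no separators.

Place data at non-parity positions: p1 p2 1 p4 0 1 1 p8 1 1 0 1 0 1 1
p1 (pos 1,3,5,7,9,11,13,15): XOR of data positions = 1⊕0⊕1⊕1⊕0⊕0⊕1 = 0
p2 (pos 2,3,6,7,10,11,14,15): XOR of data positions = 1⊕1⊕1⊕1⊕0⊕1⊕1 = 0
p4 (pos 4,5,6,7,12,13,14,15): XOR of data positions = 0⊕1⊕1⊕1⊕0⊕1⊕1 = 1
p8 (pos 8,9,10,11,12,13,14,15): XOR of data positions = 1⊕1⊕0⊕1⊕0⊕1⊕1 = 1
Codeword: 001101111101011

001101111101011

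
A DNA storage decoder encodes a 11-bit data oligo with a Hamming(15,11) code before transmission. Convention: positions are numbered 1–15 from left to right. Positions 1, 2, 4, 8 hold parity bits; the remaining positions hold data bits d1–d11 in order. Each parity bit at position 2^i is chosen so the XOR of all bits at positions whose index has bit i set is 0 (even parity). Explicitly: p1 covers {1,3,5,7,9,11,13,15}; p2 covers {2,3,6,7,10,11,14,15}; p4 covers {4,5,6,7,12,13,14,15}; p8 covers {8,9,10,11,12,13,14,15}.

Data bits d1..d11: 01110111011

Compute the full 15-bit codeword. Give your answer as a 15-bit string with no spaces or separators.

Place data at non-parity positions: p1 p2 0 p4 1 1 1 p8 0 1 1 1 0 1 1
p1 (pos 1,3,5,7,9,11,13,15): XOR of data positions = 0⊕1⊕1⊕0⊕1⊕0⊕1 = 0
p2 (pos 2,3,6,7,10,11,14,15): XOR of data positions = 0⊕1⊕1⊕1⊕1⊕1⊕1 = 0
p4 (pos 4,5,6,7,12,13,14,15): XOR of data positions = 1⊕1⊕1⊕1⊕0⊕1⊕1 = 0
p8 (pos 8,9,10,11,12,13,14,15): XOR of data positions = 0⊕1⊕1⊕1⊕0⊕1⊕1 = 1
Codeword: 000011110111011

000011110111011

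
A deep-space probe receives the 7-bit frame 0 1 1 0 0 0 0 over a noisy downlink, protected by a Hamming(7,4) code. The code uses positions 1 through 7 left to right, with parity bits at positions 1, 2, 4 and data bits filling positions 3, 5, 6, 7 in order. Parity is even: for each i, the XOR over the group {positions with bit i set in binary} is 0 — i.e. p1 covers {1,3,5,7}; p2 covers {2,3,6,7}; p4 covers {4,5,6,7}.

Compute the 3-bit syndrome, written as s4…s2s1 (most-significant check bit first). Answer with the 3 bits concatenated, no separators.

s1 (pos 1,3,5,7): 0⊕1⊕0⊕0 = 1
s2 (pos 2,3,6,7): 1⊕1⊕0⊕0 = 0
s4 (pos 4,5,6,7): 0⊕0⊕0⊕0 = 0
Syndrome s4…s1 = 001 → error at position 1.

001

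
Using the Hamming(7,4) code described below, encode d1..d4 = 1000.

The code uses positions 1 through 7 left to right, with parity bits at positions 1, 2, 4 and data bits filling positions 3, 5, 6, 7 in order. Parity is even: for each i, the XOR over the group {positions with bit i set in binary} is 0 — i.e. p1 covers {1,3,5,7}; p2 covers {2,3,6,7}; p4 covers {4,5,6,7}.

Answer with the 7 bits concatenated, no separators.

Place data at non-parity positions: p1 p2 1 p4 0 0 0
p1 (pos 1,3,5,7): XOR of data positions = 1⊕0⊕0 = 1
p2 (pos 2,3,6,7): XOR of data positions = 1⊕0⊕0 = 1
p4 (pos 4,5,6,7): XOR of data positions = 0⊕0⊕0 = 0
Codeword: 1110000

1110000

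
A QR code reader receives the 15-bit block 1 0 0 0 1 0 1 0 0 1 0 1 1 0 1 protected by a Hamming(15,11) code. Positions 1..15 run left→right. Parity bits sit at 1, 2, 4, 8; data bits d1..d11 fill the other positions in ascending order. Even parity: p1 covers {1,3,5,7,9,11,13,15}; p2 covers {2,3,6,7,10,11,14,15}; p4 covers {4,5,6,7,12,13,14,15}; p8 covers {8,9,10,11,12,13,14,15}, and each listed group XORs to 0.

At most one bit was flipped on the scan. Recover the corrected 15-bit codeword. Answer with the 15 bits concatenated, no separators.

s1 (pos 1,3,5,7,9,11,13,15): 1⊕0⊕1⊕1⊕0⊕0⊕1⊕1 = 1
s2 (pos 2,3,6,7,10,11,14,15): 0⊕0⊕0⊕1⊕1⊕0⊕0⊕1 = 1
s4 (pos 4,5,6,7,12,13,14,15): 0⊕1⊕0⊕1⊕1⊕1⊕0⊕1 = 1
s8 (pos 8,9,10,11,12,13,14,15): 0⊕0⊕1⊕0⊕1⊕1⊕0⊕1 = 0
Syndrome s8…s1 = 0111 → error at position 7.
Flip position 7: 100010100101101 → 100010000101101

100010000101101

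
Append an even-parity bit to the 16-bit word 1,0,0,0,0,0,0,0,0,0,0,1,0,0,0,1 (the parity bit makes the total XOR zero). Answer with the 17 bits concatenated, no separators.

XOR of the 16 data bits: 1⊕0⊕0⊕0⊕0⊕0⊕0⊕0⊕0⊕0⊕0⊕1⊕0⊕0⊕0⊕1 = 1
Parity bit = 1 (so all 17 bits XOR to 0).

10000000000100011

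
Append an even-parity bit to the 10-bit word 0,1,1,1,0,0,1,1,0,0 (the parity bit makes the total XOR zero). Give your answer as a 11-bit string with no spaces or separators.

01110011001

XOR of the 10 data bits: 0⊕1⊕1⊕1⊕0⊕0⊕1⊕1⊕0⊕0 = 1
Parity bit = 1 (so all 11 bits XOR to 0).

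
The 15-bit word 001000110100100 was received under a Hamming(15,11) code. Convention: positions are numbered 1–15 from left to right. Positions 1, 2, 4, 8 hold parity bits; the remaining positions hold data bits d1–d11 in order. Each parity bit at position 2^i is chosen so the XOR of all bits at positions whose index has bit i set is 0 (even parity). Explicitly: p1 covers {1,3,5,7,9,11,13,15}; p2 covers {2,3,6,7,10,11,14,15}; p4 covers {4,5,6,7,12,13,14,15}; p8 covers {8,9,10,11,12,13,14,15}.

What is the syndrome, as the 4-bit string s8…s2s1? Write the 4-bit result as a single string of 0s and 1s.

1011

s1 (pos 1,3,5,7,9,11,13,15): 0⊕1⊕0⊕1⊕0⊕0⊕1⊕0 = 1
s2 (pos 2,3,6,7,10,11,14,15): 0⊕1⊕0⊕1⊕1⊕0⊕0⊕0 = 1
s4 (pos 4,5,6,7,12,13,14,15): 0⊕0⊕0⊕1⊕0⊕1⊕0⊕0 = 0
s8 (pos 8,9,10,11,12,13,14,15): 1⊕0⊕1⊕0⊕0⊕1⊕0⊕0 = 1
Syndrome s8…s1 = 1011 → error at position 11.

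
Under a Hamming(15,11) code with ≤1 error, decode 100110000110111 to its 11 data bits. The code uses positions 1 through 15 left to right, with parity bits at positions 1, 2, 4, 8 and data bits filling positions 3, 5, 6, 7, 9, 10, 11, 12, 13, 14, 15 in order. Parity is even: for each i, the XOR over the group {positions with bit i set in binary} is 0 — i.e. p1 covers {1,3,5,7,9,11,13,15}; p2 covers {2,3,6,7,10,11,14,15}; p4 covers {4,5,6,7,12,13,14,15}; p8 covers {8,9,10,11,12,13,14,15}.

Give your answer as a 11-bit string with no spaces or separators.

01000110011

s1 (pos 1,3,5,7,9,11,13,15): 1⊕0⊕1⊕0⊕0⊕1⊕1⊕1 = 1
s2 (pos 2,3,6,7,10,11,14,15): 0⊕0⊕0⊕0⊕1⊕1⊕1⊕1 = 0
s4 (pos 4,5,6,7,12,13,14,15): 1⊕1⊕0⊕0⊕0⊕1⊕1⊕1 = 1
s8 (pos 8,9,10,11,12,13,14,15): 0⊕0⊕1⊕1⊕0⊕1⊕1⊕1 = 1
Syndrome s8…s1 = 1101 → error at position 13.
Flip position 13: 100110000110111 → 100110000110011
Read data bits from positions 3,5,6,7,9,10,11,12,13,14,15: 01000110011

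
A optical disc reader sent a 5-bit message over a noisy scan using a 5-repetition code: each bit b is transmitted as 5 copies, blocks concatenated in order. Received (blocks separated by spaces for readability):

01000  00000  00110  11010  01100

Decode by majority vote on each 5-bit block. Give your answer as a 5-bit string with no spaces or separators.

Block 1 (01000): 1 one → 0
Block 2 (00000): 0 ones → 0
Block 3 (00110): 2 ones → 0
Block 4 (11010): 3 ones → 1
Block 5 (01100): 2 ones → 0

00010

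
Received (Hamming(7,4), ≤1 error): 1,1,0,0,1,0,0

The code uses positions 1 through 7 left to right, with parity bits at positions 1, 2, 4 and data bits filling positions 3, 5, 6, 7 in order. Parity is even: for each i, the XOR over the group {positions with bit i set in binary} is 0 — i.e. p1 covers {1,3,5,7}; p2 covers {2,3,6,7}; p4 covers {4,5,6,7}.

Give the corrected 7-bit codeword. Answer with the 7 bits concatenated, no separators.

s1 (pos 1,3,5,7): 1⊕0⊕1⊕0 = 0
s2 (pos 2,3,6,7): 1⊕0⊕0⊕0 = 1
s4 (pos 4,5,6,7): 0⊕1⊕0⊕0 = 1
Syndrome s4…s1 = 110 → error at position 6.
Flip position 6: 1100100 → 1100110

1100110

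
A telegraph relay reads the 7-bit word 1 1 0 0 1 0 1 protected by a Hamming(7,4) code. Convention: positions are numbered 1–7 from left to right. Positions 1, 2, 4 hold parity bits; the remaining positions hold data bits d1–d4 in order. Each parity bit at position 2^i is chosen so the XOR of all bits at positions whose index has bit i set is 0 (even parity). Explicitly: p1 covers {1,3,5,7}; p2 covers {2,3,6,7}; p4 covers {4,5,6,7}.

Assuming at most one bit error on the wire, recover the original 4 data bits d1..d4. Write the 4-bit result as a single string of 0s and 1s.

s1 (pos 1,3,5,7): 1⊕0⊕1⊕1 = 1
s2 (pos 2,3,6,7): 1⊕0⊕0⊕1 = 0
s4 (pos 4,5,6,7): 0⊕1⊕0⊕1 = 0
Syndrome s4…s1 = 001 → error at position 1.
Flip position 1: 1100101 → 0100101
Read data bits from positions 3,5,6,7: 0101

0101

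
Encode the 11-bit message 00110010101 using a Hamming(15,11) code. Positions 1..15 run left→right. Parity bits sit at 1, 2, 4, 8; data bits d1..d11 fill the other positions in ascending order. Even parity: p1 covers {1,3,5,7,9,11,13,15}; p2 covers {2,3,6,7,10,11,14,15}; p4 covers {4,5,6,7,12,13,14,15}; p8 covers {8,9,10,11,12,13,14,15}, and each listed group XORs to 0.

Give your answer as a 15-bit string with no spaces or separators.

Place data at non-parity positions: p1 p2 0 p4 0 1 1 p8 0 0 1 0 1 0 1
p1 (pos 1,3,5,7,9,11,13,15): XOR of data positions = 0⊕0⊕1⊕0⊕1⊕1⊕1 = 0
p2 (pos 2,3,6,7,10,11,14,15): XOR of data positions = 0⊕1⊕1⊕0⊕1⊕0⊕1 = 0
p4 (pos 4,5,6,7,12,13,14,15): XOR of data positions = 0⊕1⊕1⊕0⊕1⊕0⊕1 = 0
p8 (pos 8,9,10,11,12,13,14,15): XOR of data positions = 0⊕0⊕1⊕0⊕1⊕0⊕1 = 1
Codeword: 000001110010101

000001110010101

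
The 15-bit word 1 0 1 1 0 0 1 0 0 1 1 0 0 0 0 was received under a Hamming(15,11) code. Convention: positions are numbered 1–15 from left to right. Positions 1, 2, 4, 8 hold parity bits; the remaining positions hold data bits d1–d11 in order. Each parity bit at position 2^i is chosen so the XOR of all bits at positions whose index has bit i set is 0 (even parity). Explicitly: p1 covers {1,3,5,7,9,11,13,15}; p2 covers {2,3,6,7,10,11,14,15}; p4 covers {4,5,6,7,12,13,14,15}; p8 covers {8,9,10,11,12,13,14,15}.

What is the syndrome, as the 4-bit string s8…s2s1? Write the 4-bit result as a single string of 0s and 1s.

0000

s1 (pos 1,3,5,7,9,11,13,15): 1⊕1⊕0⊕1⊕0⊕1⊕0⊕0 = 0
s2 (pos 2,3,6,7,10,11,14,15): 0⊕1⊕0⊕1⊕1⊕1⊕0⊕0 = 0
s4 (pos 4,5,6,7,12,13,14,15): 1⊕0⊕0⊕1⊕0⊕0⊕0⊕0 = 0
s8 (pos 8,9,10,11,12,13,14,15): 0⊕0⊕1⊕1⊕0⊕0⊕0⊕0 = 0
Syndrome s8…s1 = 0000 → no error.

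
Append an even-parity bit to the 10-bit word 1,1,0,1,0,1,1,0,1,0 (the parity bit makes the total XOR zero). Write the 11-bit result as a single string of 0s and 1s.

XOR of the 10 data bits: 1⊕1⊕0⊕1⊕0⊕1⊕1⊕0⊕1⊕0 = 0
Parity bit = 0 (so all 11 bits XOR to 0).

11010110100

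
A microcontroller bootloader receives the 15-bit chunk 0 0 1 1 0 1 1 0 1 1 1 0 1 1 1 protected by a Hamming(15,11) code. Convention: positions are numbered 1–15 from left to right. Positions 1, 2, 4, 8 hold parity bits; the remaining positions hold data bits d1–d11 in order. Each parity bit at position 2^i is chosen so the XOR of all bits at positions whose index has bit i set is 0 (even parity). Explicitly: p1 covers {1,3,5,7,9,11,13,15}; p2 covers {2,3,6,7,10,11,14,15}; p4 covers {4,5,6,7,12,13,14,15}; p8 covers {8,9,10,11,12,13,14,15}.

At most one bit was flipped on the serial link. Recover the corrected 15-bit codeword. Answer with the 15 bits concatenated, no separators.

011101101110111

s1 (pos 1,3,5,7,9,11,13,15): 0⊕1⊕0⊕1⊕1⊕1⊕1⊕1 = 0
s2 (pos 2,3,6,7,10,11,14,15): 0⊕1⊕1⊕1⊕1⊕1⊕1⊕1 = 1
s4 (pos 4,5,6,7,12,13,14,15): 1⊕0⊕1⊕1⊕0⊕1⊕1⊕1 = 0
s8 (pos 8,9,10,11,12,13,14,15): 0⊕1⊕1⊕1⊕0⊕1⊕1⊕1 = 0
Syndrome s8…s1 = 0010 → error at position 2.
Flip position 2: 001101101110111 → 011101101110111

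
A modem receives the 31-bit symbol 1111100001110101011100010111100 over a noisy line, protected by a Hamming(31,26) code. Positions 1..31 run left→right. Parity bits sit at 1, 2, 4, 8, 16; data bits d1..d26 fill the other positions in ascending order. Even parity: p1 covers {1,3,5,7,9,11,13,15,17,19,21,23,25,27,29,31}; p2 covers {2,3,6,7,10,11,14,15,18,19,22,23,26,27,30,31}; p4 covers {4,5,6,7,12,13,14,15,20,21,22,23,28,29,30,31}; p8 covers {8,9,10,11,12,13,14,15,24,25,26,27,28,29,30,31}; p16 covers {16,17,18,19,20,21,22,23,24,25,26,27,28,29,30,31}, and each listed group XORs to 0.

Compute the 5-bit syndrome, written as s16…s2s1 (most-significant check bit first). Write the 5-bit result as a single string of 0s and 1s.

11111

s1 (pos 1,3,5,7,9,11,13,15,17,19,21,23,25,27,29,31): 1⊕1⊕1⊕0⊕0⊕1⊕0⊕0⊕0⊕1⊕0⊕0⊕0⊕1⊕1⊕0 = 1
s2 (pos 2,3,6,7,10,11,14,15,18,19,22,23,26,27,30,31): 1⊕1⊕0⊕0⊕1⊕1⊕1⊕0⊕1⊕1⊕0⊕0⊕1⊕1⊕0⊕0 = 1
s4 (pos 4,5,6,7,12,13,14,15,20,21,22,23,28,29,30,31): 1⊕1⊕0⊕0⊕1⊕0⊕1⊕0⊕1⊕0⊕0⊕0⊕1⊕1⊕0⊕0 = 1
s8 (pos 8,9,10,11,12,13,14,15,24,25,26,27,28,29,30,31): 0⊕0⊕1⊕1⊕1⊕0⊕1⊕0⊕1⊕0⊕1⊕1⊕1⊕1⊕0⊕0 = 1
s16 (pos 16,17,18,19,20,21,22,23,24,25,26,27,28,29,30,31): 1⊕0⊕1⊕1⊕1⊕0⊕0⊕0⊕1⊕0⊕1⊕1⊕1⊕1⊕0⊕0 = 1
Syndrome s16…s1 = 11111 → error at position 31.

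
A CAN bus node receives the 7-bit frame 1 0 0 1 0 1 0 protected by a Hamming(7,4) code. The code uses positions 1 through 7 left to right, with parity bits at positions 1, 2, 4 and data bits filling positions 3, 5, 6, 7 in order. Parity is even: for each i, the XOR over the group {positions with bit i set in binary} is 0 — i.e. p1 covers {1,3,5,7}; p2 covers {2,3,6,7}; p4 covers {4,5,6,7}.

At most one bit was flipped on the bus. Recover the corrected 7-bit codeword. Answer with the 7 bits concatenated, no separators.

s1 (pos 1,3,5,7): 1⊕0⊕0⊕0 = 1
s2 (pos 2,3,6,7): 0⊕0⊕1⊕0 = 1
s4 (pos 4,5,6,7): 1⊕0⊕1⊕0 = 0
Syndrome s4…s1 = 011 → error at position 3.
Flip position 3: 1001010 → 1011010

1011010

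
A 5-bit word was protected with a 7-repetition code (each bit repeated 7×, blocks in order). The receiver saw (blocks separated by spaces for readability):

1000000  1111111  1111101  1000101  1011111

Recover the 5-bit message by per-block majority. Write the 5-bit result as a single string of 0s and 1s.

Block 1 (1000000): 1 one → 0
Block 2 (1111111): 7 ones → 1
Block 3 (1111101): 6 ones → 1
Block 4 (1000101): 3 ones → 0
Block 5 (1011111): 6 ones → 1

01101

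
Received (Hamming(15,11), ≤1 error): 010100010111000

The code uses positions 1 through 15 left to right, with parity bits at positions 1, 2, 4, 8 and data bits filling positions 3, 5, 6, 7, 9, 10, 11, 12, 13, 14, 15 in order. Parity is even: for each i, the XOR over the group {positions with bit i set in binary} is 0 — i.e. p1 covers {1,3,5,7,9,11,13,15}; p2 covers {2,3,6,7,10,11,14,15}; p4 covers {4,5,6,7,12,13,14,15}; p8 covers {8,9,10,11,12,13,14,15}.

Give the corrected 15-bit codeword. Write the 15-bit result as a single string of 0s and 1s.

s1 (pos 1,3,5,7,9,11,13,15): 0⊕0⊕0⊕0⊕0⊕1⊕0⊕0 = 1
s2 (pos 2,3,6,7,10,11,14,15): 1⊕0⊕0⊕0⊕1⊕1⊕0⊕0 = 1
s4 (pos 4,5,6,7,12,13,14,15): 1⊕0⊕0⊕0⊕1⊕0⊕0⊕0 = 0
s8 (pos 8,9,10,11,12,13,14,15): 1⊕0⊕1⊕1⊕1⊕0⊕0⊕0 = 0
Syndrome s8…s1 = 0011 → error at position 3.
Flip position 3: 010100010111000 → 011100010111000

011100010111000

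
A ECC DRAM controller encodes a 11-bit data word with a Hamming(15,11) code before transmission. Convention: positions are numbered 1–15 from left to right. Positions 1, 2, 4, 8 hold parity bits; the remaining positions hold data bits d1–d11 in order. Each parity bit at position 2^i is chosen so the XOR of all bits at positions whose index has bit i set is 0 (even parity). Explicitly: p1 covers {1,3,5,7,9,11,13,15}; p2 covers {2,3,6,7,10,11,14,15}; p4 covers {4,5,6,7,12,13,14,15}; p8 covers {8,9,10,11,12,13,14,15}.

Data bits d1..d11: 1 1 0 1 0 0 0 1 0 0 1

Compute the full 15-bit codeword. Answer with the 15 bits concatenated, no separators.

011010100001001

Place data at non-parity positions: p1 p2 1 p4 1 0 1 p8 0 0 0 1 0 0 1
p1 (pos 1,3,5,7,9,11,13,15): XOR of data positions = 1⊕1⊕1⊕0⊕0⊕0⊕1 = 0
p2 (pos 2,3,6,7,10,11,14,15): XOR of data positions = 1⊕0⊕1⊕0⊕0⊕0⊕1 = 1
p4 (pos 4,5,6,7,12,13,14,15): XOR of data positions = 1⊕0⊕1⊕1⊕0⊕0⊕1 = 0
p8 (pos 8,9,10,11,12,13,14,15): XOR of data positions = 0⊕0⊕0⊕1⊕0⊕0⊕1 = 0
Codeword: 011010100001001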